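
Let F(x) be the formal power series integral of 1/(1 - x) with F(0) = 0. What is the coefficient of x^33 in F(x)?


1/(1 - x) = sum_{k>=0} x^k. Integrating termwise and using F(0) = 0 gives
F(x) = sum_{k>=0} x^(k+1) / (k+1) = sum_{m>=1} x^m / m = -ln(1 - x).
So the coefficient of x^33 is 1/33 = 1/33.

1/33


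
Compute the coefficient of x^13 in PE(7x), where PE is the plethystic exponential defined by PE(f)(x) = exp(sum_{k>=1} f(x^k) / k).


With f(x) = 7x, the exponent is sum_{k>=1} 7 x^k / k = 7 * (-ln(1 - x)). Exponentiating:
PE(7x) = exp(-7 ln(1 - x)) = 1/(1 - x)^7.
By the negative binomial expansion, [x^n] 1/(1 - x)^7 = C(n + 6, 6).
For n = 13: C(19, 6) = 27132.

27132


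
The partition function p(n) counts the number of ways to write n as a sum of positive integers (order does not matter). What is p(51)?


Using the generating function prod_{k>=1} 1/(1-x^k), we compute p(51).
By dynamic programming over parts 1 through 51:
p(51) = 239943

239943


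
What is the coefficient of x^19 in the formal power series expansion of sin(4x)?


The Maclaurin series is sin(t) = sum_{k>=0} (-1)^k t^(2k+1) / (2k+1)!, so substituting t = 4x, only odd powers of x are nonzero, with coefficient of x^(2k+1) equal to (-1)^k 4^(2k+1) / (2k+1)!.
Write 19 = 2*9 + 1, giving the coefficient (-1)^9 * 4^19 / 19! = -274877906944/121645100408832000 = -4194304/1856156927625.

-4194304/1856156927625


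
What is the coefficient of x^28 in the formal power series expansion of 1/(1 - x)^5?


The negative binomial / multiset identity is
1/(1 - x)^r = sum_{k>=0} C(k + r - 1, r - 1) x^k.
Here r = 5 and k = 28, so the coefficient is
C(28 + 4, 4) = C(32, 4)
= 35960

35960


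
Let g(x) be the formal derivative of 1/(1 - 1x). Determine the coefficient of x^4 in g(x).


Differentiate termwise: d/dx sum_{k>=0} 1^k x^k = sum_{k>=1} k 1^k x^(k-1) = sum_{j>=0} (j+1) 1^(j+1) x^j.
Equivalently, d/dx [1/(1 - 1x)] = 1/(1 - 1x)^2.
For j = 4: 5 * 1^5 = 5 * 1 = 5.

5


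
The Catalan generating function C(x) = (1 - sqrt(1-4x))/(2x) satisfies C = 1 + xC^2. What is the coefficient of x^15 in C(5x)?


Substituting x -> 5x scales the n-th coefficient by 5^n, so [x^15] C(5x) = 5^15 * C_15.
C_15 = C(2*15, 15)/(16) = 155117520/16 = 9694845.
So 5^15 * 9694845 = 30517578125 * 9694845 = 295863189697265625.

295863189697265625


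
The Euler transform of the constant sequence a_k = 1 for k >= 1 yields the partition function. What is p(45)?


The Euler transform converts the sequence a_k = 1 into the number of integer partitions.
Using the recurrence or dynamic programming:
p(45) = 89134

89134


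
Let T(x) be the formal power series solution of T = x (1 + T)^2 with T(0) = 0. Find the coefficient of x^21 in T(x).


Apply the Lagrange inversion formula: if T = x * phi(T) with phi(t) = (1 + t)^2, then [x^n] T = (1/n) [t^(n-1)] phi(t)^n = (1/n) [t^(n-1)] (1 + t)^(2n) = (1/n) C(2n, n-1).
Using the identity C(2n, n-1) = C(2n, n) * n / (n+1), the unscaled factor equals C(2n, n) / (n+1) = C_n, the n-th Catalan number.
For n = 21: C_21 = C(42, 21) / 22 = 538257874440/22 = 24466267020 = 24466267020.

24466267020


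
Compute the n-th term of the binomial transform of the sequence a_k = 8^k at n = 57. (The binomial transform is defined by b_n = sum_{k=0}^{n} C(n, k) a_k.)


With a_k = 8^k, b_n = sum_{k=0}^{n} C(n, k) 8^k = (1 + 8)^n by the binomial theorem.
For n = 57: (1 + 8)^57 = 9^57 = 2465034704958067503996131453373943813074726512397600969.

2465034704958067503996131453373943813074726512397600969


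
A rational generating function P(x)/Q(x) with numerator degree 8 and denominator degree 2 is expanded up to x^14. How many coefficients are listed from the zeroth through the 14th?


Expanding up to x^14 gives the coefficients for x^0, x^1, ..., x^14.
That is 14 + 1 = 15 coefficients in total.

15


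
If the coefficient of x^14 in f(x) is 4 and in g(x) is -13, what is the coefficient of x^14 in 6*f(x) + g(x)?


Scalar multiplication scales coefficients: 6 * 4 = 24.
Then add the g coefficient: 24 + -13
= 11

11


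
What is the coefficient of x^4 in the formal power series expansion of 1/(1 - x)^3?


The expansion 1/(1 - x)^r = sum_{k>=0} C(k + r - 1, r - 1) x^k follows from the multiset / negative-binomial theorem (or from repeated differentiation of the geometric series).
For r = 3 and k = 4:
C(6, 2) = 720 / (2 * 24) = 15.

15


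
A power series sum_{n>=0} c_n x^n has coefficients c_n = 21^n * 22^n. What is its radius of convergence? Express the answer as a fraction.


By the root test (Cauchy-Hadamard), the radius is R = 1 / limsup_n |c_n|^(1/n).
Here |c_n|^(1/n) = (21^n * 22^n)^(1/n) = 21 * 22 = 462 for all n.
So R = 1/462 = 1/462.

1/462


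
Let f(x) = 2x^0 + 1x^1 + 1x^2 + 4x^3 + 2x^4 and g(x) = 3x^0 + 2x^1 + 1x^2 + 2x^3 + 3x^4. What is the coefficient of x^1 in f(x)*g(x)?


Cauchy product at x^1:
2*2 + 1*3
= 7

7


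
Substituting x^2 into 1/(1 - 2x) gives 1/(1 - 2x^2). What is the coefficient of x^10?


The coefficient of x^(2m) in 1/(1 - 2x^2) is 2^m.
With n = 10 = 2*5, the coefficient is 2^5 = 32.

32


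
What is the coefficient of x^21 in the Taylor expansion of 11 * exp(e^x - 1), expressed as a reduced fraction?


exp(e^x - 1) = sum_{k>=0} Bell_k x^k / k!, where Bell_k is the k-th Bell number.
So the coefficient of x^21 is 11 * Bell_21 / 21!.
Computing: Bell_21 = 474869816156751 and 21! = 51090942171709440000, giving
11 * 474869816156751/51090942171709440000 = 158289938718917/1548210368839680000.

158289938718917/1548210368839680000


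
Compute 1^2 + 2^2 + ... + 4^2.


This power sum has a closed form given by Faulhaber's formula
sum_{k=1}^{m} k^p = (1 / (p + 1)) * sum_{j=0}^{p} C(p + 1, j) B_j m^(p + 1 - j),
but for small m direct computation is fastest:
1 + 4 + 9 + 16 = 30.

30


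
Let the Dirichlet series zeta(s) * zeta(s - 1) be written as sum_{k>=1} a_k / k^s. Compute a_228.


Convolution gives a_k = sum_{d | k} d * 1 = sum_{d | k} d = sigma(k), the sum of positive divisors of k.
For k = 228, the divisors are 1, 2, 3, 4, 6, 12, 19, 38, 57, 76, 114, 228, so
sigma(228) = 1 + 2 + 3 + 4 + 6 + 12 + 19 + 38 + 57 + 76 + 114 + 228 = 560.

560


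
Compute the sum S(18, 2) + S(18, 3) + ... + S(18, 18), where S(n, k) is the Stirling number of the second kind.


By definition, S(n, k) counts partitions of an n-set into exactly k nonempty blocks.
Computing row n = 18 for k = 2..18:
S(18, k): 131071, 64439010, 2798806985, 28958095545, 110687251039, 197462483400, 189036065010, 106175395755, 37112163803, 8391004908, 1256328866, 125854638, 8408778, 367200, 9996, 153, 1
Sum = 682076806158.

682076806158


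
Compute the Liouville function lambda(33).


The Liouville function is lambda(k) = (-1)^Omega(k), where Omega(k) counts the prime factors of k with multiplicity.
Factoring: 33 = 3 * 11, so Omega(33) = 2.
lambda(33) = (-1)^2 = 1.

1


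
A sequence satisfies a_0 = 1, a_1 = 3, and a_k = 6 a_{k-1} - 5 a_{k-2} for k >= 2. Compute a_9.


The characteristic equation is t^2 - 6 t + 5 = 0, with roots r_1 = 5 and r_2 = 1 (so c_1 = r_1 + r_2, c_2 = -r_1 r_2 as required).
One can use the closed form a_n = A r_1^n + B r_2^n, but direct iteration is more reliable:
a_0 = 1, a_1 = 3, a_2 = 13, a_3 = 63, a_4 = 313, a_5 = 1563, a_6 = 7813, a_7 = 39063, a_8 = 195313, a_9 = 976563.
So a_9 = 976563.

976563


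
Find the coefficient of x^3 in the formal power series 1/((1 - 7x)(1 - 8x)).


By partial fractions or Cauchy convolution:
The coefficient equals sum_{k=0}^{3} 7^k * 8^(3-k).
= 1695

1695


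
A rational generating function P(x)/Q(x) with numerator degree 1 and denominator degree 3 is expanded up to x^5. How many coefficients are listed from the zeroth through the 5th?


Expanding up to x^5 gives the coefficients for x^0, x^1, ..., x^5.
That is 5 + 1 = 6 coefficients in total.

6


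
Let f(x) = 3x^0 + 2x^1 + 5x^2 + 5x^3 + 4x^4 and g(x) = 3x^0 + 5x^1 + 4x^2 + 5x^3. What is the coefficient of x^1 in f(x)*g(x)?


Cauchy product at x^1:
3*5 + 2*3
= 21

21


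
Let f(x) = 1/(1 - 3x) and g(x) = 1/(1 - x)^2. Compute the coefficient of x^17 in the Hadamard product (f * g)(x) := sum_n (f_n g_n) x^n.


f has coefficients f_k = 3^k. For g = 1/(1 - x)^2 the coefficient is g_k = C(k + 1, 1) = k + 1. The Hadamard coefficient is (f * g)_k = 3^k * (k + 1).
For k = 17: 3^17 * 18 = 129140163 * 18 = 2324522934.

2324522934


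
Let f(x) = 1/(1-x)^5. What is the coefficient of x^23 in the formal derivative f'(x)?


Differentiate: d/dx [ 1/(1-x)^r ] = r / (1-x)^(r+1).
Here r = 5, so f'(x) = 5 / (1-x)^6.
The expansion of 1/(1-x)^(r+1) has coefficient of x^n equal to C(n+r, r).
So the coefficient of x^23 in f'(x) is
5 * C(28, 5) = 5 * 98280 = 491400

491400


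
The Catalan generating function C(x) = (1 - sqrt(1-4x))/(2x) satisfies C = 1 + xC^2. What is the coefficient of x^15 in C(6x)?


Substituting x -> 6x scales the n-th coefficient by 6^n, so [x^15] C(6x) = 6^15 * C_15.
C_15 = C(2*15, 15)/(16) = 155117520/16 = 9694845.
So 6^15 * 9694845 = 470184984576 * 9694845 = 4558370546791710720.

4558370546791710720


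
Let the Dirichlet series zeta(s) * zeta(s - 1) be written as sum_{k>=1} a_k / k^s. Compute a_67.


Convolution gives a_k = sum_{d | k} d * 1 = sum_{d | k} d = sigma(k), the sum of positive divisors of k.
For k = 67, the divisors are 1, 67, so
sigma(67) = 1 + 67 = 68.

68


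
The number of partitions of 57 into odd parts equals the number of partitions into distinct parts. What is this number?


Computing partitions of 57 into odd parts (1, 3, 5, ...):
Using the generating function prod_{k>=0} 1/(1-x^(2k+1)),
the count is 7917

7917


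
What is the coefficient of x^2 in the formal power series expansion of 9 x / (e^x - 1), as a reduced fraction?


The exponential generating function for Bernoulli numbers is
x / (e^x - 1) = sum_{k>=0} B_k x^k / k!.
So the coefficient of x^2 in 9 x / (e^x - 1) is 9 B_2 / 2!.
Computing: B_2 = 1/6, 2! = 2, giving
9 * 1/6 / 2 = 3/4.

3/4


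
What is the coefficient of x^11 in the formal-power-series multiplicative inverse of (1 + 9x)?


The inverse is 1/(1 + 9x). Apply the geometric identity 1/(1 - y) = sum_{k>=0} y^k with y = -9x:
1/(1 + 9x) = sum_{k>=0} (-9)^k x^k.
So the coefficient of x^11 is (-9)^11 = -31381059609.

-31381059609


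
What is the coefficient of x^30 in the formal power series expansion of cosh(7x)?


The Maclaurin series is cosh(t) = sum_{m>=0} t^(2m) / (2m)!, so substituting t = 7x, only even powers of x are nonzero, with coefficient of x^(2m) equal to 7^(2m) / (2m)!.
For x^30 the coefficient is 7^30/30! = 22539340290692258087863249/265252859812191058636308480000000 = 9387480337647754305649/110475993257888820756480000000.

9387480337647754305649/110475993257888820756480000000


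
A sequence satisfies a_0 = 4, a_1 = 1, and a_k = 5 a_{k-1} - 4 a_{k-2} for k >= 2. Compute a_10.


The characteristic equation is t^2 - 5 t + 4 = 0, with roots r_1 = 4 and r_2 = 1 (so c_1 = r_1 + r_2, c_2 = -r_1 r_2 as required).
One can use the closed form a_n = A r_1^n + B r_2^n, but direct iteration is more reliable:
a_0 = 4, a_1 = 1, a_2 = -11, a_3 = -59, a_4 = -251, a_5 = -1019, a_6 = -4091, a_7 = -16379, a_8 = -65531, a_9 = -262139, a_10 = -1048571.
So a_10 = -1048571.

-1048571


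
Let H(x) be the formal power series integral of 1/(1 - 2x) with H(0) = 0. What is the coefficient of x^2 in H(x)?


1/(1 - 2x) = sum_{k>=0} 2^k x^k. Integrating termwise with H(0) = 0:
H(x) = sum_{k>=0} 2^k x^(k+1) / (k+1) = sum_{m>=1} 2^(m-1) x^m / m.
For m = 2: 2^1/2 = 2/2 = 1.

1


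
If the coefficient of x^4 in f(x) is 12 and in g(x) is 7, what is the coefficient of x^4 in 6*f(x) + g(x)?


Scalar multiplication scales coefficients: 6 * 12 = 72.
Then add the g coefficient: 72 + 7
= 79

79


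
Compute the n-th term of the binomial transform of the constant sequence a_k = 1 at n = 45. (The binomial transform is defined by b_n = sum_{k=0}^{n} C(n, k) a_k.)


With a_k = 1 for all k, b_n = sum_{k=0}^{n} C(n, k) = 2^n by the binomial theorem.
For n = 45: 2^45 = 35184372088832.

35184372088832


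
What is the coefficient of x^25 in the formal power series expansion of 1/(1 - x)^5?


The negative binomial / multiset identity is
1/(1 - x)^r = sum_{k>=0} C(k + r - 1, r - 1) x^k.
Here r = 5 and k = 25, so the coefficient is
C(25 + 4, 4) = C(29, 4)
= 23751

23751


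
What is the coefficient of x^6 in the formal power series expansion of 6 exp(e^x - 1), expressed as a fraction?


exp(e^x - 1) is the exponential generating function for the Bell numbers Bell_k: exp(e^x - 1) = sum_{k>=0} Bell_k x^k / k!.
So the coefficient of x^6 in 6 exp(e^x - 1) is 6 Bell_6 / 6!.
Computing: Bell_6 = 203 and 6! = 720, giving
6 * 203/720 = 203/120.

203/120


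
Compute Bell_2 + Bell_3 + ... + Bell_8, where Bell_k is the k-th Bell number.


Recall Bell_k counts set partitions of a k-set (with Bell_0 = 1 by convention).
Bell_2 through Bell_8: 2, 5, 15, 52, 203, 877, 4140
Sum = 2 + 5 + 15 + 52 + 203 + 877 + 4140 = 5294.

5294


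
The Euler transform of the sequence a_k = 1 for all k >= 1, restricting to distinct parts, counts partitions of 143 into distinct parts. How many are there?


Partitions of 143 into distinct parts can be computed via generating function.
Product (1+x)(1+x^2)(1+x^3)...
The coefficient of x^143 = 11899934

11899934


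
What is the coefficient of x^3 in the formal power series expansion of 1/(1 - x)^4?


The expansion 1/(1 - x)^r = sum_{k>=0} C(k + r - 1, r - 1) x^k follows from the multiset / negative-binomial theorem (or from repeated differentiation of the geometric series).
For r = 4 and k = 3:
C(6, 3) = 720 / (6 * 6) = 20.

20


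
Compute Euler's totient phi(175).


phi(n) counts integers in [1, n] coprime to n. Using the multiplicative formula phi(n) = n * prod_{p | n} (1 - 1/p):
175 = 5^2 * 7, so
phi(175) = 175 * (1 - 1/5) * (1 - 1/7) = 120.

120


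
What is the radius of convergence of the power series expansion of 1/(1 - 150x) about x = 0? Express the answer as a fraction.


Expanding 1/(1 - 150x) = sum_{k>=0} 150^k x^k, the series converges when |150x| < 1, i.e., |x| < 1/150.
So the radius of convergence is 1/150 = 1/150.

1/150


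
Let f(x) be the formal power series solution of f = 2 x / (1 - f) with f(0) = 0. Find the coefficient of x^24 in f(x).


Apply Lagrange inversion: f = 2 x * phi(f) with phi(t) = 1/(1 - t), so
[x^n] f = 2^n * (1/n) [t^(n-1)] phi(t)^n = 2^n * (1/n) [t^(n-1)] (1 - t)^(-n) = 2^n * (1/n) C(2n - 2, n - 1) = 2^n * C_{n-1}.
For n = 24: C_23 = C(46, 23) / 24 = 8233430727600/24 = 343059613650.
With the 2^24 = 16777216 factor, the coefficient is 16777216 * 343059613650 = 5755585239082598400.

5755585239082598400


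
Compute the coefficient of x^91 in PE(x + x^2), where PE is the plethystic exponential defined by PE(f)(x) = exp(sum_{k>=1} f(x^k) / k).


With f(x) = x + x^2, the exponent is sum_{k>=1} (x^k + x^(2k)) / k = -ln(1 - x) - ln(1 - x^2). Exponentiating:
PE(x + x^2) = 1 / ((1 - x)(1 - x^2)).
This is the generating function for partitions of n into parts of size 1 or 2. The number of 2's can be any j in 0..45, and the rest are 1's, so
[x^91] = floor(91/2) + 1 = 46.

46


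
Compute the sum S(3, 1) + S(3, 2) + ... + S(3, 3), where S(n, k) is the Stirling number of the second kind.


By definition, S(n, k) counts partitions of an n-set into exactly k nonempty blocks.
Computing row n = 3 for k = 1..3:
S(3, k): 1, 3, 1
Sum = 5. (This equals Bell_3 since the sum runs over all k.)

5


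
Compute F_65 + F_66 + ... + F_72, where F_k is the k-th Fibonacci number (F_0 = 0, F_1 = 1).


Use the identity sum_{k=0}^{N} F_k = F_{N+2} - 1 (which follows from F_{k+2} - F_{k+1} = F_k). Then
sum_{k=65}^{72} F_k = (F_{74} - 1) - (F_{66} - 1) = F_{74} - F_{66}.
Computing: F_{74} = 1304969544928657, F_{66} = 27777890035288, so
Sum = 1304969544928657 - 27777890035288 = 1277191654893369.

1277191654893369


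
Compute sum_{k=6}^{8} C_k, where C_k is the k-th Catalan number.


C_6 through C_8: 132, 429, 1430
Sum = 132 + 429 + 1430
= 1991

1991


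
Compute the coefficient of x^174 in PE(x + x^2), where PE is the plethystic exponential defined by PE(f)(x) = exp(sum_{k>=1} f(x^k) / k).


With f(x) = x + x^2, the exponent is sum_{k>=1} (x^k + x^(2k)) / k = -ln(1 - x) - ln(1 - x^2). Exponentiating:
PE(x + x^2) = 1 / ((1 - x)(1 - x^2)).
This is the generating function for partitions of n into parts of size 1 or 2. The number of 2's can be any j in 0..87, and the rest are 1's, so
[x^174] = floor(174/2) + 1 = 88.

88


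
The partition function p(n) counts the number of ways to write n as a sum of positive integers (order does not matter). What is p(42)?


Using the generating function prod_{k>=1} 1/(1-x^k), we compute p(42).
By dynamic programming over parts 1 through 42:
p(42) = 53174

53174


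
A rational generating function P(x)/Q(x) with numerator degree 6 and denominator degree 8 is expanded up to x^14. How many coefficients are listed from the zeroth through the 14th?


Expanding up to x^14 gives the coefficients for x^0, x^1, ..., x^14.
That is 14 + 1 = 15 coefficients in total.

15


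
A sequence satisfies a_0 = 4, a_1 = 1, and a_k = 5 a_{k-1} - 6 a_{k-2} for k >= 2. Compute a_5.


The characteristic equation is t^2 - 5 t + 6 = 0, with roots r_1 = 3 and r_2 = 2 (so c_1 = r_1 + r_2, c_2 = -r_1 r_2 as required).
One can use the closed form a_n = A r_1^n + B r_2^n, but direct iteration is more reliable:
a_0 = 4, a_1 = 1, a_2 = -19, a_3 = -101, a_4 = -391, a_5 = -1349.
So a_5 = -1349.

-1349


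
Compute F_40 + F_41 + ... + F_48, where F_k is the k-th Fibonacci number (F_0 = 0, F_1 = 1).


Use the identity sum_{k=0}^{N} F_k = F_{N+2} - 1 (which follows from F_{k+2} - F_{k+1} = F_k). Then
sum_{k=40}^{48} F_k = (F_{50} - 1) - (F_{41} - 1) = F_{50} - F_{41}.
Computing: F_{50} = 12586269025, F_{41} = 165580141, so
Sum = 12586269025 - 165580141 = 12420688884.

12420688884


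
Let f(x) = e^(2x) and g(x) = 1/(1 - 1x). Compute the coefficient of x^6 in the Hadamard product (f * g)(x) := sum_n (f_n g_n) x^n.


Expanding: f_k = 2^k/k! (from e^(2x)) and g_k = 1^k (from 1/(1 - 1x)). So the Hadamard coefficient (f * g)_k = 2^k 1^k / k! = (2)^k / k!.
For k = 6: 2^6/6! = 64/720 = 4/45.

4/45


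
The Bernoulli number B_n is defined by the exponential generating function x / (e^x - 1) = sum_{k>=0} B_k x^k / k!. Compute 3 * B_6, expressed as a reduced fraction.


Bernoulli numbers can also be computed recursively via B_0 = 1 and sum_{j=0}^{m} C(m+1, j) B_j = 0 for m >= 1. Odd-index Bernoulli numbers vanish for k >= 3.
Computing B_6 = 1/42, so 3 * B_6 = 3 * 1/42 = 1/14.

1/14


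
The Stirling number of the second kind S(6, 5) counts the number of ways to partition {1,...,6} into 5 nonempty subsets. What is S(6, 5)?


Using the explicit formula S(n,k) = (1/k!) sum_{j=0}^{k} (-1)^(k-j) C(k,j) j^n:
S(6, 5) = 15
Equivalently, S(n,k) is n! times the coefficient of x^n in the EGF (e^x - 1)^k / k!.

15


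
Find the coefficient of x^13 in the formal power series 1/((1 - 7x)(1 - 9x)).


By partial fractions or Cauchy convolution:
The coefficient equals sum_{k=0}^{13} 7^k * 9^(13-k).
= 11099284691056

11099284691056


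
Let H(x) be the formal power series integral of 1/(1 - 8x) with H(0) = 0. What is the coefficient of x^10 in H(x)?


1/(1 - 8x) = sum_{k>=0} 8^k x^k. Integrating termwise with H(0) = 0:
H(x) = sum_{k>=0} 8^k x^(k+1) / (k+1) = sum_{m>=1} 8^(m-1) x^m / m.
For m = 10: 8^9/10 = 134217728/10 = 67108864/5.

67108864/5


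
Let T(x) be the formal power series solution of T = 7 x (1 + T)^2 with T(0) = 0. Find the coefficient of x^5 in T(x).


Apply the Lagrange inversion formula: if T = 7 x * phi(T) with phi(t) = (1 + t)^2, then [x^n] T = 7^n * (1/n) [t^(n-1)] phi(t)^n = 7^n * (1/n) [t^(n-1)] (1 + t)^(2n) = 7^n * (1/n) C(2n, n-1).
Using the identity C(2n, n-1) = C(2n, n) * n / (n+1), the unscaled factor equals C(2n, n) / (n+1) = C_n, the n-th Catalan number.
For n = 5: C_5 = C(10, 5) / 6 = 252/6 = 42.
With the 7^5 = 16807 factor, the coefficient is 16807 * 42 = 705894.

705894


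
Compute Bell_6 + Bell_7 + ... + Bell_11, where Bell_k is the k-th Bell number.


Recall Bell_k counts set partitions of a k-set (with Bell_0 = 1 by convention).
Bell_6 through Bell_11: 203, 877, 4140, 21147, 115975, 678570
Sum = 203 + 877 + 4140 + 21147 + 115975 + 678570 = 820912.

820912


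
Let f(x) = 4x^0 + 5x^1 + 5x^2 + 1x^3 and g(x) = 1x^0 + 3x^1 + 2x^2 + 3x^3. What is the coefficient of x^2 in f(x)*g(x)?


Cauchy product at x^2:
4*2 + 5*3 + 5*1
= 28

28


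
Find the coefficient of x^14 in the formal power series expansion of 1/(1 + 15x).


Write 1/(1 + c x) = 1/(1 - (-c) x) and apply the geometric-series identity
1/(1 - y) = sum_{k>=0} y^k to get 1/(1 + c x) = sum_{k>=0} (-c)^k x^k.
So the coefficient of x^k is (-c)^k = (-1)^k * c^k.
Here c = 15 and k = 14:
(-15)^14 = 1 * 29192926025390625 = 29192926025390625

29192926025390625


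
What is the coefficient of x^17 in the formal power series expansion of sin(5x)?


The Maclaurin series is sin(t) = sum_{k>=0} (-1)^k t^(2k+1) / (2k+1)!, so substituting t = 5x, only odd powers of x are nonzero, with coefficient of x^(2k+1) equal to (-1)^k 5^(2k+1) / (2k+1)!.
Write 17 = 2*8 + 1, giving the coefficient (-1)^8 * 5^17 / 17! = 762939453125/355687428096000 = 6103515625/2845499424768.

6103515625/2845499424768


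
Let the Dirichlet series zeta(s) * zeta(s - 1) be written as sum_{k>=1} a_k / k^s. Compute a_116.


Convolution gives a_k = sum_{d | k} d * 1 = sum_{d | k} d = sigma(k), the sum of positive divisors of k.
For k = 116, the divisors are 1, 2, 4, 29, 58, 116, so
sigma(116) = 1 + 2 + 4 + 29 + 58 + 116 = 210.

210


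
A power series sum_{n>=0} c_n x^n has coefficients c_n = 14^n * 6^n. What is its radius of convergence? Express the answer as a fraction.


By the root test (Cauchy-Hadamard), the radius is R = 1 / limsup_n |c_n|^(1/n).
Here |c_n|^(1/n) = (14^n * 6^n)^(1/n) = 14 * 6 = 84 for all n.
So R = 1/84 = 1/84.

1/84


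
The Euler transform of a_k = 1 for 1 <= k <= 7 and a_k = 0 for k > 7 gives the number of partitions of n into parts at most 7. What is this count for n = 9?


Partitions of 9 into parts at most 7:
Using generating function (1-x)^(-1)(1-x^2)^(-1)...(1-x^7)^(-1),
the coefficient of x^9 = 28

28


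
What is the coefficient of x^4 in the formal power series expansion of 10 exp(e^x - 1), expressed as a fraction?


exp(e^x - 1) is the exponential generating function for the Bell numbers Bell_k: exp(e^x - 1) = sum_{k>=0} Bell_k x^k / k!.
So the coefficient of x^4 in 10 exp(e^x - 1) is 10 Bell_4 / 4!.
Computing: Bell_4 = 15 and 4! = 24, giving
10 * 15/24 = 25/4.

25/4


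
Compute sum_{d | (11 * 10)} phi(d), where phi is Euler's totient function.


First, 11 * 10 = 110. One classical identity is sum_{d | n} phi(d) = n (each k in [1, n] has a unique gcd with n, and among the k's with gcd(k, n) = n/d there are phi(d) of them). So the sum equals 110. We also verify directly:
Divisors of 110: 1, 2, 5, 10, 11, 22, 55, 110.
phi values: 1, 1, 4, 4, 10, 10, 40, 40.
Sum = 110.

110


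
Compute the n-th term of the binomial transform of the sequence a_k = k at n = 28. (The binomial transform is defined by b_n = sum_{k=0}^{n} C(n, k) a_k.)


With a_k = k, b_n = sum_{k=0}^{n} C(n, k) k. Using k * C(n, k) = n * C(n-1, k-1) gives b_n = n * sum_{k>=1} C(n-1, k-1) = n * 2^(n-1).
For n = 28: 28 * 2^27 = 28 * 134217728 = 3758096384.

3758096384


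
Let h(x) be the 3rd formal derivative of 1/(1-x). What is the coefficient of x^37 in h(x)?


Differentiating 3 times: d^3/dx^3 [1/(1-x)] = 3!/(1-x)^4.
The expansion 1/(1-x)^4 = sum_{k>=0} C(k+3, 3) x^k, so the coefficient of x^n in 3!/(1-x)^4 is 3! * C(n+3, 3).
For n = 37: 6 * C(40, 3) = 6 * 9880 = 59280

59280


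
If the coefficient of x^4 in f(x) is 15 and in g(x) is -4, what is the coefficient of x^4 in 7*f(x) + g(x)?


Scalar multiplication scales coefficients: 7 * 15 = 105.
Then add the g coefficient: 105 + -4
= 101

101


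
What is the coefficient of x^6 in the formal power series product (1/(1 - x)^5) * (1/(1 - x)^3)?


Combine the factors: (1/(1 - x)^5) * (1/(1 - x)^3) = 1/(1 - x)^8.
Then use 1/(1 - x)^r = sum_{k>=0} C(k + r - 1, r - 1) x^k with r = 8 and k = 6:
C(13, 7) = 1716.

1716


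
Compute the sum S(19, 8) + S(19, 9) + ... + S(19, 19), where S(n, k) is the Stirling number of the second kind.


By definition, S(n, k) counts partitions of an n-set into exactly k nonempty blocks.
Computing row n = 19 for k = 8..19:
S(19, k): 1709751003480, 1144614626805, 477297033785, 129413217791, 23466951300, 2892439160, 243577530, 13916778, 527136, 12597, 171, 1
Sum = 3487693306534.

3487693306534


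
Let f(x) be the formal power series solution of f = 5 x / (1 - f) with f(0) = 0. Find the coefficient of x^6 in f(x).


Apply Lagrange inversion: f = 5 x * phi(f) with phi(t) = 1/(1 - t), so
[x^n] f = 5^n * (1/n) [t^(n-1)] phi(t)^n = 5^n * (1/n) [t^(n-1)] (1 - t)^(-n) = 5^n * (1/n) C(2n - 2, n - 1) = 5^n * C_{n-1}.
For n = 6: C_5 = C(10, 5) / 6 = 252/6 = 42.
With the 5^6 = 15625 factor, the coefficient is 15625 * 42 = 656250.

656250


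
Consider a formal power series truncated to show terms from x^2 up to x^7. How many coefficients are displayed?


From x^2 to x^7 inclusive, the count is 7 - 2 + 1 = 6.

6


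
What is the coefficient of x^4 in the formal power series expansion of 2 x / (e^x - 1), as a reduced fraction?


The exponential generating function for Bernoulli numbers is
x / (e^x - 1) = sum_{k>=0} B_k x^k / k!.
So the coefficient of x^4 in 2 x / (e^x - 1) is 2 B_4 / 4!.
Computing: B_4 = -1/30, 4! = 24, giving
2 * -1/30 / 24 = -1/360.

-1/360


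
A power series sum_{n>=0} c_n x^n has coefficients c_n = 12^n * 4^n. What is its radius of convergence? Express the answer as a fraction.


By the root test (Cauchy-Hadamard), the radius is R = 1 / limsup_n |c_n|^(1/n).
Here |c_n|^(1/n) = (12^n * 4^n)^(1/n) = 12 * 4 = 48 for all n.
So R = 1/48 = 1/48.

1/48


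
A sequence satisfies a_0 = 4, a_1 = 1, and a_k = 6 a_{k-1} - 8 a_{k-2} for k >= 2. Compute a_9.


The characteristic equation is t^2 - 6 t + 8 = 0, with roots r_1 = 4 and r_2 = 2 (so c_1 = r_1 + r_2, c_2 = -r_1 r_2 as required).
One can use the closed form a_n = A r_1^n + B r_2^n, but direct iteration is more reliable:
a_0 = 4, a_1 = 1, a_2 = -26, a_3 = -164, a_4 = -776, a_5 = -3344, a_6 = -13856, a_7 = -56384, a_8 = -227456, a_9 = -913664.
So a_9 = -913664.

-913664


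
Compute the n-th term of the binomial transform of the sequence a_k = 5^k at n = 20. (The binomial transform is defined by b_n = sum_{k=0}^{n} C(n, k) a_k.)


With a_k = 5^k, b_n = sum_{k=0}^{n} C(n, k) 5^k = (1 + 5)^n by the binomial theorem.
For n = 20: (1 + 5)^20 = 6^20 = 3656158440062976.

3656158440062976


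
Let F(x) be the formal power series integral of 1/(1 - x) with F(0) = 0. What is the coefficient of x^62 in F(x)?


1/(1 - x) = sum_{k>=0} x^k. Integrating termwise and using F(0) = 0 gives
F(x) = sum_{k>=0} x^(k+1) / (k+1) = sum_{m>=1} x^m / m = -ln(1 - x).
So the coefficient of x^62 is 1/62 = 1/62.

1/62


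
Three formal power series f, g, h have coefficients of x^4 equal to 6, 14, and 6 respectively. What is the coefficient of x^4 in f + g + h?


Series addition is componentwise:
6 + 14 + 6
= 26

26


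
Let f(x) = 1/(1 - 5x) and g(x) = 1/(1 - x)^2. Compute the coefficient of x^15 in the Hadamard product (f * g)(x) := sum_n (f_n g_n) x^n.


f has coefficients f_k = 5^k. For g = 1/(1 - x)^2 the coefficient is g_k = C(k + 1, 1) = k + 1. The Hadamard coefficient is (f * g)_k = 5^k * (k + 1).
For k = 15: 5^15 * 16 = 30517578125 * 16 = 488281250000.

488281250000


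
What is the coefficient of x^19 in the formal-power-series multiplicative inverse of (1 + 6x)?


The inverse is 1/(1 + 6x). Apply the geometric identity 1/(1 - y) = sum_{k>=0} y^k with y = -6x:
1/(1 + 6x) = sum_{k>=0} (-6)^k x^k.
So the coefficient of x^19 is (-6)^19 = -609359740010496.

-609359740010496


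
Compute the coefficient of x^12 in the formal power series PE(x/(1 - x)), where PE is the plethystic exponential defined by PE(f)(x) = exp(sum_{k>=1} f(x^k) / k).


For f(x) = x/(1 - x) we have
sum_{k>=1} f(x^k) / k = sum_{k>=1} (1/k) * x^k / (1 - x^k) = sum_{k, m >= 1} x^(k m) / k,
which after exponentiating simplifies to
PE(x/(1 - x)) = prod_{k>=1} 1 / (1 - x^k).
This is the generating function for the partition function p(n), so the coefficient of x^12 is p(12).
Computing p(12) by dynamic programming over parts 1, 2, ..., 12: p(12) = 77.

77


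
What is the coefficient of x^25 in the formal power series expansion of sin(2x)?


The Maclaurin series is sin(t) = sum_{k>=0} (-1)^k t^(2k+1) / (2k+1)!, so substituting t = 2x, only odd powers of x are nonzero, with coefficient of x^(2k+1) equal to (-1)^k 2^(2k+1) / (2k+1)!.
Write 25 = 2*12 + 1, giving the coefficient (-1)^12 * 2^25 / 25! = 33554432/15511210043330985984000000 = 8/3698160658676859375.

8/3698160658676859375


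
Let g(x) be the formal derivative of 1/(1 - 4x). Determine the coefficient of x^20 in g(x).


Differentiate termwise: d/dx sum_{k>=0} 4^k x^k = sum_{k>=1} k 4^k x^(k-1) = sum_{j>=0} (j+1) 4^(j+1) x^j.
Equivalently, d/dx [1/(1 - 4x)] = 4/(1 - 4x)^2.
For j = 20: 21 * 4^21 = 21 * 4398046511104 = 92358976733184.

92358976733184


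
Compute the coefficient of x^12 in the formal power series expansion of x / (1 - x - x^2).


Let f(x) = sum_{k>=0} a_k x^k. Multiplying f(x) * (1 - x - x^2) = x and matching coefficients gives a_0 = 0, a_1 = 1, and a_k = a_{k-1} + a_{k-2} for k >= 2. These are the Fibonacci numbers F_k.
Iterating from F_0 = 0, F_1 = 1:
F_0=0, F_1=1, F_2=1, F_3=2, F_4=3, F_5=5, F_6=8, F_7=13, F_8=21, F_9=34, ...
F_12 = 144.

144


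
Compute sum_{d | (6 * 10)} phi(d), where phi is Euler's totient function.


First, 6 * 10 = 60. One classical identity is sum_{d | n} phi(d) = n (each k in [1, n] has a unique gcd with n, and among the k's with gcd(k, n) = n/d there are phi(d) of them). So the sum equals 60. We also verify directly:
Divisors of 60: 1, 2, 3, 4, 5, 6, 10, 12, 15, 20, 30, 60.
phi values: 1, 1, 2, 2, 4, 2, 4, 4, 8, 8, 8, 16.
Sum = 60.

60


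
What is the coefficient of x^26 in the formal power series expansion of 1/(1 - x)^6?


The negative binomial / multiset identity is
1/(1 - x)^r = sum_{k>=0} C(k + r - 1, r - 1) x^k.
Here r = 6 and k = 26, so the coefficient is
C(26 + 5, 5) = C(31, 5)
= 169911

169911


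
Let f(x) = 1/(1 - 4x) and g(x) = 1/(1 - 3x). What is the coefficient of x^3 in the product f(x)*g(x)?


The coefficient of x^n in f*g is the Cauchy product: sum_{k=0}^{n} a^k * b^(n-k).
With a=4, b=3, n=3:
sum_{k=0}^{3} 4^k * 3^(3-k)
= 175

175


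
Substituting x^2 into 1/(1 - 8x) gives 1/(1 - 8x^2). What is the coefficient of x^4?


The coefficient of x^(2m) in 1/(1 - 8x^2) is 8^m.
With n = 4 = 2*2, the coefficient is 8^2 = 64.

64


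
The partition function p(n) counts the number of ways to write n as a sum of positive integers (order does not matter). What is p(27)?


Using the generating function prod_{k>=1} 1/(1-x^k), we compute p(27).
By dynamic programming over parts 1 through 27:
p(27) = 3010

3010


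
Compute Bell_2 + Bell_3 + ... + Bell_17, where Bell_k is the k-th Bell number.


Recall Bell_k counts set partitions of a k-set (with Bell_0 = 1 by convention).
Bell_2 through Bell_17: 2, 5, 15, 52, 203, 877, 4140, 21147, 115975, 678570, 4213597, 27644437, 190899322, 1382958545, 10480142147, 82864869804
Sum = 2 + 5 + 15 + 52 + 203 + 877 + 4140 + 21147 + 115975 + 678570 + 4213597 + 27644437 + 190899322 + 1382958545 + 10480142147 + 82864869804 = 94951548838.

94951548838


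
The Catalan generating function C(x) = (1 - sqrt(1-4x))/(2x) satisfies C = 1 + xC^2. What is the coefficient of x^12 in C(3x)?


Substituting x -> 3x scales the n-th coefficient by 3^n, so [x^12] C(3x) = 3^12 * C_12.
C_12 = C(2*12, 12)/(13) = 2704156/13 = 208012.
So 3^12 * 208012 = 531441 * 208012 = 110546105292.

110546105292


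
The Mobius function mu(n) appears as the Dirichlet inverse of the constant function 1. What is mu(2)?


2 = 2 (all distinct primes).
mu(2) = (-1)^1 = -1

-1


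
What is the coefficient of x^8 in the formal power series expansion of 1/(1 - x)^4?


The expansion 1/(1 - x)^r = sum_{k>=0} C(k + r - 1, r - 1) x^k follows from the multiset / negative-binomial theorem (or from repeated differentiation of the geometric series).
For r = 4 and k = 8:
C(11, 3) = 39916800 / (6 * 40320) = 165.

165


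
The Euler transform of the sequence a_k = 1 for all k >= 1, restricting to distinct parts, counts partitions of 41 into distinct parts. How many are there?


Partitions of 41 into distinct parts can be computed via generating function.
Product (1+x)(1+x^2)(1+x^3)...
The coefficient of x^41 = 1260

1260


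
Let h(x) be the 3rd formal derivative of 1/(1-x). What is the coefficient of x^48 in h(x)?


Differentiating 3 times: d^3/dx^3 [1/(1-x)] = 3!/(1-x)^4.
The expansion 1/(1-x)^4 = sum_{k>=0} C(k+3, 3) x^k, so the coefficient of x^n in 3!/(1-x)^4 is 3! * C(n+3, 3).
For n = 48: 6 * C(51, 3) = 6 * 20825 = 124950

124950


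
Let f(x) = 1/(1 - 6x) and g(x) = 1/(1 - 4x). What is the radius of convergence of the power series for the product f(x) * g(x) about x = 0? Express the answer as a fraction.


The radius of 1/(1 - 6x) is 1/6 (nearest singularity at x = 1/6), and the radius of 1/(1 - 4x) is 1/4.
The product f(x)*g(x) = 1/((1 - 6x)(1 - 4x)) has singularities at both 1/6 and 1/4, so its radius of convergence is the distance to the nearest one:
min(1/6, 1/4) = 1/6.

1/6


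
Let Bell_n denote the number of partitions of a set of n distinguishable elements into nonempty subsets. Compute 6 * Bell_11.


Bell_11 can be computed from the Bell triangle or from Dobinski's identity Bell_n = (1/e) * sum_{k>=0} k^n / k!.
Computing Bell_11 = 678570.
Then 6 * 678570 = 4071420.

4071420


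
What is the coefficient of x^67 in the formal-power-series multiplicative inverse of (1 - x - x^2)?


Let the inverse be f(x) = sum_{k>=0} a_k x^k. From f(x) * (1 - x - x^2) = 1 and matching coefficients:
 x^0: a_0 = 1.
 x^1: a_1 - a_0 = 0, so a_1 = 1.
 x^k (k >= 2): a_k - a_{k-1} - a_{k-2} = 0, i.e. a_k = a_{k-1} + a_{k-2}.
This is the Fibonacci-type recurrence shifted so that a_0 = a_1 = 1.
Iterating: a_0=1, a_1=1, a_2=2, a_3=3, a_4=5, a_5=8, a_6=13, a_7=21, a_8=34, a_9=55, ...
a_67 = 72723460248141.

72723460248141


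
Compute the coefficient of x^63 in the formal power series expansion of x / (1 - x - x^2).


Let f(x) = sum_{k>=0} a_k x^k. Multiplying f(x) * (1 - x - x^2) = x and matching coefficients gives a_0 = 0, a_1 = 1, and a_k = a_{k-1} + a_{k-2} for k >= 2. These are the Fibonacci numbers F_k.
Iterating from F_0 = 0, F_1 = 1:
F_0=0, F_1=1, F_2=1, F_3=2, F_4=3, F_5=5, F_6=8, F_7=13, F_8=21, F_9=34, ...
F_63 = 6557470319842.

6557470319842


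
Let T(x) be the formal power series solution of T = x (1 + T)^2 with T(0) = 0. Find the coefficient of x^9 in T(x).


Apply the Lagrange inversion formula: if T = x * phi(T) with phi(t) = (1 + t)^2, then [x^n] T = (1/n) [t^(n-1)] phi(t)^n = (1/n) [t^(n-1)] (1 + t)^(2n) = (1/n) C(2n, n-1).
Using the identity C(2n, n-1) = C(2n, n) * n / (n+1), the unscaled factor equals C(2n, n) / (n+1) = C_n, the n-th Catalan number.
For n = 9: C_9 = C(18, 9) / 10 = 48620/10 = 4862 = 4862.

4862


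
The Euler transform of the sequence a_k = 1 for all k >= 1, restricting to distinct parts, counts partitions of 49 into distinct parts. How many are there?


Partitions of 49 into distinct parts can be computed via generating function.
Product (1+x)(1+x^2)(1+x^3)...
The coefficient of x^49 = 3264

3264


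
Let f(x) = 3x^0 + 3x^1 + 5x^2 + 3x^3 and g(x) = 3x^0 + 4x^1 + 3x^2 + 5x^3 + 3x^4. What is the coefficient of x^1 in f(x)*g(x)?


Cauchy product at x^1:
3*4 + 3*3
= 21

21


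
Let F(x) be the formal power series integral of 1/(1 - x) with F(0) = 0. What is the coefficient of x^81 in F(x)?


1/(1 - x) = sum_{k>=0} x^k. Integrating termwise and using F(0) = 0 gives
F(x) = sum_{k>=0} x^(k+1) / (k+1) = sum_{m>=1} x^m / m = -ln(1 - x).
So the coefficient of x^81 is 1/81 = 1/81.

1/81


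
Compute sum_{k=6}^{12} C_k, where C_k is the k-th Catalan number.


C_6 through C_12: 132, 429, 1430, 4862, 16796, 58786, 208012
Sum = 132 + 429 + 1430 + 4862 + 16796 + 58786 + 208012
= 290447

290447


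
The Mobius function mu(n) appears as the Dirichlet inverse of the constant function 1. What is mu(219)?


219 = 3 * 73 (all distinct primes).
mu(219) = (-1)^2 = 1

1


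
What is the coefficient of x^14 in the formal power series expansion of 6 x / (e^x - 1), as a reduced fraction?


The exponential generating function for Bernoulli numbers is
x / (e^x - 1) = sum_{k>=0} B_k x^k / k!.
So the coefficient of x^14 in 6 x / (e^x - 1) is 6 B_14 / 14!.
Computing: B_14 = 7/6, 14! = 87178291200, giving
6 * 7/6 / 87178291200 = 1/12454041600.

1/12454041600


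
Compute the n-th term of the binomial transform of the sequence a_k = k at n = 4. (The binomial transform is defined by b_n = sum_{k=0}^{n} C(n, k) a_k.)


With a_k = k, b_n = sum_{k=0}^{n} C(n, k) k. Using k * C(n, k) = n * C(n-1, k-1) gives b_n = n * sum_{k>=1} C(n-1, k-1) = n * 2^(n-1).
For n = 4: 4 * 2^3 = 4 * 8 = 32.

32


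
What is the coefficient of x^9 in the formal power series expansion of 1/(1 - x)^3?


The expansion 1/(1 - x)^r = sum_{k>=0} C(k + r - 1, r - 1) x^k follows from the multiset / negative-binomial theorem (or from repeated differentiation of the geometric series).
For r = 3 and k = 9:
C(11, 2) = 39916800 / (2 * 362880) = 55.

55


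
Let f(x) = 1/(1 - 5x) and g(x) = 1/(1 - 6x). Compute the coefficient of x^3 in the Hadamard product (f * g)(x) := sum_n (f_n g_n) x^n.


f has coefficients f_k = 5^k and g has coefficients g_k = 6^k, so the Hadamard product has coefficient (f*g)_k = 5^k * 6^k = 30^k.
For k = 3: 30^3 = 27000.

27000


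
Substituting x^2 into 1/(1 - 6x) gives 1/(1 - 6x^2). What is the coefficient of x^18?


The coefficient of x^(2m) in 1/(1 - 6x^2) is 6^m.
With n = 18 = 2*9, the coefficient is 6^9 = 10077696.

10077696


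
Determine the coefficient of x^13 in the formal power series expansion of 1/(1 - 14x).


The geometric series identity gives 1/(1 - c x) = sum_{k>=0} c^k x^k, so the coefficient of x^k is c^k.
Here c = 14 and k = 13.
Computing: 14^13 = 793714773254144

793714773254144


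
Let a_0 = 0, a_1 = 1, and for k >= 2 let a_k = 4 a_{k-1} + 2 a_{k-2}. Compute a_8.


Iterating the recurrence forward:
a_0 = 0
a_1 = 1
a_2 = 4*1 + 2*0 = 4
a_3 = 4*4 + 2*1 = 18
a_4 = 4*18 + 2*4 = 80
a_5 = 4*80 + 2*18 = 356
a_6 = 4*356 + 2*80 = 1584
a_7 = 4*1584 + 2*356 = 7048
a_8 = 4*7048 + 2*1584 = 31360
So a_8 = 31360.

31360


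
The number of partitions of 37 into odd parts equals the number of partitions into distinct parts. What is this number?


Computing partitions of 37 into odd parts (1, 3, 5, ...):
Using the generating function prod_{k>=0} 1/(1-x^(2k+1)),
the count is 760

760


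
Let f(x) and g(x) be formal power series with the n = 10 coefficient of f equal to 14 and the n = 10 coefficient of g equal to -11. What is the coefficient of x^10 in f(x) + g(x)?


Addition of formal power series is termwise.
The coefficient of x^10 in f + g = 14 + -11
= 3

3


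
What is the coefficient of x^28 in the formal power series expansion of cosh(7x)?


The Maclaurin series is cosh(t) = sum_{m>=0} t^(2m) / (2m)!, so substituting t = 7x, only even powers of x are nonzero, with coefficient of x^(2m) equal to 7^(2m) / (2m)!.
For x^28 the coefficient is 7^28/28! = 459986536544739960976801/304888344611713860501504000000 = 191581231380566414401/126983900296423931904000000.

191581231380566414401/126983900296423931904000000
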